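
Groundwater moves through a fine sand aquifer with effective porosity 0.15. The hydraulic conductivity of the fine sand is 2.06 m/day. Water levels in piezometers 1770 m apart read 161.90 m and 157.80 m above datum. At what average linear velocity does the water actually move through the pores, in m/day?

Hydraulic gradient i = (161.90 − 157.80) / 1770 = 4.1 / 1770 = 0.002316.
Darcy flux q = K · i = 2.060 × 0.002316 = 0.004772 m/day.
Seepage velocity v = q / n_e = 0.004772 / 0.15 = 0.03181 m/day.

0.0318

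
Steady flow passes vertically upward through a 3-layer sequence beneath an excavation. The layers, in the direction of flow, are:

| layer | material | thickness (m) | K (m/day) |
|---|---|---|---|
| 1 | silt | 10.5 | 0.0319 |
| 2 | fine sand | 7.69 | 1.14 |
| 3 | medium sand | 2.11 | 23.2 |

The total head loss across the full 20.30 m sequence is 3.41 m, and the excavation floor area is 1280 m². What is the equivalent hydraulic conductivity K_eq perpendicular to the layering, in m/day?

0.0604

Flow is perpendicular to layering, so the layers act in series and the equivalent K is the thickness-weighted harmonic mean.
Total thickness L = 10.5 + 7.69 + 2.11 = 20.30 m.
Σ(b_i/K_i) = 10.5/0.0319 + 7.69/1.14 + 2.11/23.2 = 336.0 d.
K_eq = L / Σ(b_i/K_i) = 20.30 / 336.0 = 0.06042 m/day.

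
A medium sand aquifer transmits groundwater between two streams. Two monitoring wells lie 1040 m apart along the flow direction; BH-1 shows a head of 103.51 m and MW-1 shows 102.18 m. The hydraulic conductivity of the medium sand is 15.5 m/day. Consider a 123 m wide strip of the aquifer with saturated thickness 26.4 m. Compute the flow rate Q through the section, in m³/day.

Cross-sectional area A = 123 × 26.4 = 3247 m².
Hydraulic gradient i = (103.51 − 102.18) / 1040 = 1.33 / 1040 = 0.001279.
Darcy's law: Q = K · A · i = 15.50 × 3247 × 0.001279 = 64.37 m³/day.

64.4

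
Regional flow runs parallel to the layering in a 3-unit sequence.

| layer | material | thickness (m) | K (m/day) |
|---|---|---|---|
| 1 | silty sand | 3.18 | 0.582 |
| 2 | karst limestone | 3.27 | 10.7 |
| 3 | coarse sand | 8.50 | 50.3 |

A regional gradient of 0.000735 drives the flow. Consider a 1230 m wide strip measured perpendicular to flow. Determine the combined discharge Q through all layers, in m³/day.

420

Flow is parallel to layering, so each bed carries its own Darcy discharge and the transmissivities add.
Σ(K_i·b_i) = 0.582×3.18 + 10.7×3.27 + 50.3×8.50 = 464.4 m²/day.
Hydraulic gradient i = 0.000735.
Q = Σ(K_i·b_i) · W · i = 464.4 × 1230 × 0.0007350 = 419.8 m³/day.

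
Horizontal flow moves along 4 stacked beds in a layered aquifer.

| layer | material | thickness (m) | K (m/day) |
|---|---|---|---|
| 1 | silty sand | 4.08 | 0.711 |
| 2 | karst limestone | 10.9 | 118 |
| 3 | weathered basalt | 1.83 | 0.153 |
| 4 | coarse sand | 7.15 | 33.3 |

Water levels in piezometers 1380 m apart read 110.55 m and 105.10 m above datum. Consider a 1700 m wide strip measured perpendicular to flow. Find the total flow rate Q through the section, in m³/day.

Flow is parallel to layering, so each bed carries its own Darcy discharge and the transmissivities add.
Σ(K_i·b_i) = 0.711×4.08 + 118×10.9 + 0.153×1.83 + 33.3×7.15 = 1527 m²/day.
Hydraulic gradient i = (110.55 − 105.10) / 1380 = 5.45 / 1380 = 0.003949.
Q = Σ(K_i·b_i) · W · i = 1527 × 1700 × 0.003949 = 10255 m³/day.

10300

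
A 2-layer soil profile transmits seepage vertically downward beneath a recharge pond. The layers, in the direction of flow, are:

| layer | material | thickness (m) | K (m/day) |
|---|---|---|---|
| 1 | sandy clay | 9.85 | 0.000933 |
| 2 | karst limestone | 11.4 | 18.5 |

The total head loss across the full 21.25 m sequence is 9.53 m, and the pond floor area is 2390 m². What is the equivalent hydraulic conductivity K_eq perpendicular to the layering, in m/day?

0.00201

Flow is perpendicular to layering, so the layers act in series and the equivalent K is the thickness-weighted harmonic mean.
Total thickness L = 9.85 + 11.4 = 21.25 m.
Σ(b_i/K_i) = 9.85/0.000933 + 11.4/18.5 = 10558 d.
K_eq = L / Σ(b_i/K_i) = 21.25 / 10558 = 0.002013 m/day.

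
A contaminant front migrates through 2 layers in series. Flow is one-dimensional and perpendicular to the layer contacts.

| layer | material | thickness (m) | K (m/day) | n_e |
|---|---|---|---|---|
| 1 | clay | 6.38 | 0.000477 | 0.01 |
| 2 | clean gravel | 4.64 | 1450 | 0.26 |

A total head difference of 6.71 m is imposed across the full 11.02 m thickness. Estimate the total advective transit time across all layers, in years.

With flow normal to the layers, continuity requires the same specific discharge q through every layer.
Σ(b_i/K_i) = 6.38/0.000477 + 4.64/1450 = 13375 d.
q = Δh / Σ(b_i/K_i) = 6.71 / 13375 = 0.0005017 m/day.
In each layer the seepage velocity is v_i = q/n_i, so the layer transit time is t_i = b_i·n_i / q:
  layer 1 (clay): t_1 = 6.38 × 0.01 / 0.0005017 = 127.2 d
  layer 2 (clean gravel): t_2 = 4.64 × 0.26 / 0.0005017 = 2405 d
Total t = Σ t_i = 2532 days = 6.932 years.

6.93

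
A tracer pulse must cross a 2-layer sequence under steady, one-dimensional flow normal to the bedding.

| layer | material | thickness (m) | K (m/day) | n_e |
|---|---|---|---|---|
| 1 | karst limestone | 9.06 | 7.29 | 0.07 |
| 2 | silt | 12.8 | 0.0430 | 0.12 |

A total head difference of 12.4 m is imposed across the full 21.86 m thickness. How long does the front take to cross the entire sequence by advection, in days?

With flow normal to the layers, continuity requires the same specific discharge q through every layer.
Σ(b_i/K_i) = 9.06/7.29 + 12.8/0.0430 = 298.9 d.
q = Δh / Σ(b_i/K_i) = 12.4 / 298.9 = 0.04148 m/day.
In each layer the seepage velocity is v_i = q/n_i, so the layer transit time is t_i = b_i·n_i / q:
  layer 1 (karst limestone): t_1 = 9.06 × 0.07 / 0.04148 = 15.29 d
  layer 2 (silt): t_2 = 12.8 × 0.12 / 0.04148 = 37.03 d
Total t = Σ t_i = 52.32 days.

52.3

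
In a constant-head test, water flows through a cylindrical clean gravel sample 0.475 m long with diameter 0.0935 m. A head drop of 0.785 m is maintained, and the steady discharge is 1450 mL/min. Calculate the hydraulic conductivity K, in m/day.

Cross-sectional area A = π·(d/2)² = π × (0.0935/2)² = 0.006866 m².
Convert discharge: 1450 mL/min = 2.417e-05 m³/s.
Darcy's law rearranged: K = Q·L / (A·Δh) = 2.417e-05 × 0.475 / (0.006866 × 0.785) = 0.002130 m/s = 184.0 m/day.

184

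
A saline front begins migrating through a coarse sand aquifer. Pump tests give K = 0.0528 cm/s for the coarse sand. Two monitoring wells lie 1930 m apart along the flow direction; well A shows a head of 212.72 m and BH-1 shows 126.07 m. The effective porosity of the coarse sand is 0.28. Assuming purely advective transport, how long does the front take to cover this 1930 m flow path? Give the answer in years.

0.722

Convert K: 0.0528 cm/s × 864 = 45.62 m/day.
Hydraulic gradient i = (212.72 − 126.07) / 1930 = 86.65 / 1930 = 0.04490.
Darcy flux q = K · i = 45.62 × 0.04490 = 2.048 m/day.
Seepage velocity v = q / n_e = 2.048 / 0.28 = 7.315 m/day.
Travel time t = L / v = 1930 / 7.315 = 263.8 days = 0.7224 years.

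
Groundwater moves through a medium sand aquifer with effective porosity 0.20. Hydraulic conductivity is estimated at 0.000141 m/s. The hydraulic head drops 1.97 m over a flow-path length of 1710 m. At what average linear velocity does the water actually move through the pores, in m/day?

0.0702

Convert K: 0.000141 m/s × 86400 = 12.18 m/day.
Hydraulic gradient i = Δh / L = 1.97 / 1710 = 0.001152.
Darcy flux q = K · i = 12.18 × 0.001152 = 0.01403 m/day.
Seepage velocity v = q / n_e = 0.01403 / 0.20 = 0.07017 m/day.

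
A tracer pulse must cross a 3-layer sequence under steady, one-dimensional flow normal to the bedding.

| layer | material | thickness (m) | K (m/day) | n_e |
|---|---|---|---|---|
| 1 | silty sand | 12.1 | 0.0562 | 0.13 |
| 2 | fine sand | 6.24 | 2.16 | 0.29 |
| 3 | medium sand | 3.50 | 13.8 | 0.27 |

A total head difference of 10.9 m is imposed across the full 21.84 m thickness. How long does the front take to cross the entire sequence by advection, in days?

With flow normal to the layers, continuity requires the same specific discharge q through every layer.
Σ(b_i/K_i) = 12.1/0.0562 + 6.24/2.16 + 3.50/13.8 = 218.4 d.
q = Δh / Σ(b_i/K_i) = 10.9 / 218.4 = 0.04990 m/day.
In each layer the seepage velocity is v_i = q/n_i, so the layer transit time is t_i = b_i·n_i / q:
  layer 1 (silty sand): t_1 = 12.1 × 0.13 / 0.04990 = 31.52 d
  layer 2 (fine sand): t_2 = 6.24 × 0.29 / 0.04990 = 36.27 d
  layer 3 (medium sand): t_3 = 3.50 × 0.27 / 0.04990 = 18.94 d
Total t = Σ t_i = 86.73 days.

86.7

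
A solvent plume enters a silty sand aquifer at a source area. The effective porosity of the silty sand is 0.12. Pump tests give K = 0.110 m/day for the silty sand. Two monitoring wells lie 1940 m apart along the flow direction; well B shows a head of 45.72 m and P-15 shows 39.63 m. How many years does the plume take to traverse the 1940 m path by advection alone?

1850

Hydraulic gradient i = (45.72 − 39.63) / 1940 = 6.09 / 1940 = 0.003139.
Darcy flux q = K · i = 0.1100 × 0.003139 = 0.0003453 m/day.
Seepage velocity v = q / n_e = 0.0003453 / 0.12 = 0.002878 m/day.
Travel time t = L / v = 1940 / 0.002878 = 6.742e+05 days = 1846 years.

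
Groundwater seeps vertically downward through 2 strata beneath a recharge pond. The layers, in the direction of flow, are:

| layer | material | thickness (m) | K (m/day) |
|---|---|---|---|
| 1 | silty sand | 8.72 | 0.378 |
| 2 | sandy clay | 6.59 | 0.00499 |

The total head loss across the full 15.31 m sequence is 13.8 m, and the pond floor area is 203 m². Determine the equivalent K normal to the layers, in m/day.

Flow is perpendicular to layering, so the layers act in series and the equivalent K is the thickness-weighted harmonic mean.
Total thickness L = 8.72 + 6.59 = 15.31 m.
Σ(b_i/K_i) = 8.72/0.378 + 6.59/0.00499 = 1344 d.
K_eq = L / Σ(b_i/K_i) = 15.31 / 1344 = 0.01139 m/day.

0.0114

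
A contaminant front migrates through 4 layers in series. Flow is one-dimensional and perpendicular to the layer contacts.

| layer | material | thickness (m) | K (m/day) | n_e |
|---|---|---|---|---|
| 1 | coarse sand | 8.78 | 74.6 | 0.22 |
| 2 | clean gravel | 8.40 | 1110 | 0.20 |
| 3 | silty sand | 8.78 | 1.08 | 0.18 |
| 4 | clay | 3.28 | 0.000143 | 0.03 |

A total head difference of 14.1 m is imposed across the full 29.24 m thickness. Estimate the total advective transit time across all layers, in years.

23.6

With flow normal to the layers, continuity requires the same specific discharge q through every layer.
Σ(b_i/K_i) = 8.78/74.6 + 8.40/1110 + 8.78/1.08 + 3.28/0.000143 = 22945 d.
q = Δh / Σ(b_i/K_i) = 14.1 / 22945 = 0.0006145 m/day.
In each layer the seepage velocity is v_i = q/n_i, so the layer transit time is t_i = b_i·n_i / q:
  layer 1 (coarse sand): t_1 = 8.78 × 0.22 / 0.0006145 = 3143 d
  layer 2 (clean gravel): t_2 = 8.40 × 0.20 / 0.0006145 = 2734 d
  layer 3 (silty sand): t_3 = 8.78 × 0.18 / 0.0006145 = 2572 d
  layer 4 (clay): t_4 = 3.28 × 0.03 / 0.0006145 = 160.1 d
Total t = Σ t_i = 8609 days = 23.57 years.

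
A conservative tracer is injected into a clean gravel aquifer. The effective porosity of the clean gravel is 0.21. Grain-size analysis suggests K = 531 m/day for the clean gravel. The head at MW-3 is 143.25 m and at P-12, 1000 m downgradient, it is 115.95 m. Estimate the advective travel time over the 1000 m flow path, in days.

Hydraulic gradient i = (143.25 − 115.95) / 1000 = 27.3 / 1000 = 0.02730.
Darcy flux q = K · i = 531.0 × 0.02730 = 14.50 m/day.
Seepage velocity v = q / n_e = 14.50 / 0.21 = 69.03 m/day.
Travel time t = L / v = 1000 / 69.03 = 14.49 days.

14.5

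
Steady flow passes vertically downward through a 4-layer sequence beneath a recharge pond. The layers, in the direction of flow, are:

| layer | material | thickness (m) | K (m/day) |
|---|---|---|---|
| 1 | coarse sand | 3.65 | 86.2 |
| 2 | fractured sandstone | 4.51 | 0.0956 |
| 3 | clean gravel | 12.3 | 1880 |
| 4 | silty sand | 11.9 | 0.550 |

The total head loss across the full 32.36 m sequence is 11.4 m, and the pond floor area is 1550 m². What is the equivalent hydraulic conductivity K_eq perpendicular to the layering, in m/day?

0.470

Flow is perpendicular to layering, so the layers act in series and the equivalent K is the thickness-weighted harmonic mean.
Total thickness L = 3.65 + 4.51 + 12.3 + 11.9 = 32.36 m.
Σ(b_i/K_i) = 3.65/86.2 + 4.51/0.0956 + 12.3/1880 + 11.9/0.550 = 68.86 d.
K_eq = L / Σ(b_i/K_i) = 32.36 / 68.86 = 0.4699 m/day.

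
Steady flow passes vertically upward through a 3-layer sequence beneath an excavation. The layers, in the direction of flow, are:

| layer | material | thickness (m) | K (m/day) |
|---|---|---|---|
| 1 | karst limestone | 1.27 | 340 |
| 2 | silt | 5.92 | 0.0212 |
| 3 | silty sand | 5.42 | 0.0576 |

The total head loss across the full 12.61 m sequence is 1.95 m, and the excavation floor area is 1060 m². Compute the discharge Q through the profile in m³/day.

Flow is perpendicular to layering, so the layers act in series and the equivalent K is the thickness-weighted harmonic mean.
Total thickness L = 1.27 + 5.92 + 5.42 = 12.61 m.
Σ(b_i/K_i) = 1.27/340 + 5.92/0.0212 + 5.42/0.0576 = 373.3 d.
K_eq = L / Σ(b_i/K_i) = 12.61 / 373.3 = 0.03378 m/day.
Q = K_eq · A · (Δh/L) = 0.03378 × 1060 × (1.95/12.61) = 5.536 m³/day.

5.54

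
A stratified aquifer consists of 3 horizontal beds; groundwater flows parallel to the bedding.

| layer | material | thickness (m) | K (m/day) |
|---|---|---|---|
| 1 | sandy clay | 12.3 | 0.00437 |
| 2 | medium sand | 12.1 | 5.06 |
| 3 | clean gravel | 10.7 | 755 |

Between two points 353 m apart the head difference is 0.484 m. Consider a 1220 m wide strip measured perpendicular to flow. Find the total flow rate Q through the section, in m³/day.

Flow is parallel to layering, so each bed carries its own Darcy discharge and the transmissivities add.
Σ(K_i·b_i) = 0.00437×12.3 + 5.06×12.1 + 755×10.7 = 8140 m²/day.
Hydraulic gradient i = Δh / L = 0.484 / 353 = 0.001371.
Q = Σ(K_i·b_i) · W · i = 8140 × 1220 × 0.001371 = 13616 m³/day.

13600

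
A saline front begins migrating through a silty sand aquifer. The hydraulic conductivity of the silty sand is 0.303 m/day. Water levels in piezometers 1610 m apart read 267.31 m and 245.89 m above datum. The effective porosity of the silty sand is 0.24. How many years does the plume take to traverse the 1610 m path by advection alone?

262

Hydraulic gradient i = (267.31 − 245.89) / 1610 = 21.42 / 1610 = 0.01330.
Darcy flux q = K · i = 0.3030 × 0.01330 = 0.004031 m/day.
Seepage velocity v = q / n_e = 0.004031 / 0.24 = 0.01680 m/day.
Travel time t = L / v = 1610 / 0.01680 = 95852 days = 262.4 years.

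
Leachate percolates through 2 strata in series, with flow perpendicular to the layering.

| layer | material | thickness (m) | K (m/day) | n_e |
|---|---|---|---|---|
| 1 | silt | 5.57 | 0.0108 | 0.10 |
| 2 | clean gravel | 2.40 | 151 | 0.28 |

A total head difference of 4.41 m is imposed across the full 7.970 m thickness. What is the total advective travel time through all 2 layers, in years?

With flow normal to the layers, continuity requires the same specific discharge q through every layer.
Σ(b_i/K_i) = 5.57/0.0108 + 2.40/151 = 515.8 d.
q = Δh / Σ(b_i/K_i) = 4.41 / 515.8 = 0.008551 m/day.
In each layer the seepage velocity is v_i = q/n_i, so the layer transit time is t_i = b_i·n_i / q:
  layer 1 (silt): t_1 = 5.57 × 0.10 / 0.008551 = 65.14 d
  layer 2 (clean gravel): t_2 = 2.40 × 0.28 / 0.008551 = 78.59 d
Total t = Σ t_i = 143.7 days = 0.3935 years.

0.394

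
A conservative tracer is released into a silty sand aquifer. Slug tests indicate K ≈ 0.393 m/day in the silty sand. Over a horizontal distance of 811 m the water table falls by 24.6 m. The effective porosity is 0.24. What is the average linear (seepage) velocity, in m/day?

0.0497

Hydraulic gradient i = Δh / L = 24.6 / 811 = 0.03033.
Darcy flux q = K · i = 0.3930 × 0.03033 = 0.01192 m/day.
Seepage velocity v = q / n_e = 0.01192 / 0.24 = 0.04967 m/day.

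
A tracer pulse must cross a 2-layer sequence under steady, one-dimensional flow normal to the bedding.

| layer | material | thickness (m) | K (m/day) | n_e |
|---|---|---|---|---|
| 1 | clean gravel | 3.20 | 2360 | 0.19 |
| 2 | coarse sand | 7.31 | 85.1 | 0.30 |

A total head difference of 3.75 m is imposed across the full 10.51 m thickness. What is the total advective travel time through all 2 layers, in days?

With flow normal to the layers, continuity requires the same specific discharge q through every layer.
Σ(b_i/K_i) = 3.20/2360 + 7.31/85.1 = 0.08725 d.
q = Δh / Σ(b_i/K_i) = 3.75 / 0.08725 = 42.98 m/day.
In each layer the seepage velocity is v_i = q/n_i, so the layer transit time is t_i = b_i·n_i / q:
  layer 1 (clean gravel): t_1 = 3.20 × 0.19 / 42.98 = 0.01415 d
  layer 2 (coarse sand): t_2 = 7.31 × 0.30 / 42.98 = 0.05103 d
Total t = Σ t_i = 0.06517 days.

0.0652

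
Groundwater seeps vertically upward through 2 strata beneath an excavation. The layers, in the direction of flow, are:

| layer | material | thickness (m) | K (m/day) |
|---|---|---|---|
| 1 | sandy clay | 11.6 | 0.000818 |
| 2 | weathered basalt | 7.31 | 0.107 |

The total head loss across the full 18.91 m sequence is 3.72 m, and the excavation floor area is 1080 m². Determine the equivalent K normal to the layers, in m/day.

0.00133

Flow is perpendicular to layering, so the layers act in series and the equivalent K is the thickness-weighted harmonic mean.
Total thickness L = 11.6 + 7.31 = 18.91 m.
Σ(b_i/K_i) = 11.6/0.000818 + 7.31/0.107 = 14249 d.
K_eq = L / Σ(b_i/K_i) = 18.91 / 14249 = 0.001327 m/day.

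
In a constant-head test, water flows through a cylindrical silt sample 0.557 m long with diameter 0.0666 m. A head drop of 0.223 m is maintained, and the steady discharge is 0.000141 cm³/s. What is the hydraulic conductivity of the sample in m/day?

0.00873

Cross-sectional area A = π·(d/2)² = π × (0.0666/2)² = 0.003484 m².
Convert discharge: 0.000141 cm³/s = 1.410e-10 m³/s.
Darcy's law rearranged: K = Q·L / (A·Δh) = 1.410e-10 × 0.557 / (0.003484 × 0.223) = 1.011e-07 m/s = 0.008735 m/day.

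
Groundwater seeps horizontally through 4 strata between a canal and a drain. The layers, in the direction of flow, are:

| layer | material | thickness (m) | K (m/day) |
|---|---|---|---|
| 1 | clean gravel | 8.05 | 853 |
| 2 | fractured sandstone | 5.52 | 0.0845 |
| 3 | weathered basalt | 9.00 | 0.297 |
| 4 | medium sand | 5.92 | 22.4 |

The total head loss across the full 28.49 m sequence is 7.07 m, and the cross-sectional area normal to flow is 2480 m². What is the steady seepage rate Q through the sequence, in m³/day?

Flow is perpendicular to layering, so the layers act in series and the equivalent K is the thickness-weighted harmonic mean.
Total thickness L = 8.05 + 5.52 + 9.00 + 5.92 = 28.49 m.
Σ(b_i/K_i) = 8.05/853 + 5.52/0.0845 + 9.00/0.297 + 5.92/22.4 = 95.90 d.
K_eq = L / Σ(b_i/K_i) = 28.49 / 95.90 = 0.2971 m/day.
Q = K_eq · A · (Δh/L) = 0.2971 × 2480 × (7.07/28.49) = 182.8 m³/day.

183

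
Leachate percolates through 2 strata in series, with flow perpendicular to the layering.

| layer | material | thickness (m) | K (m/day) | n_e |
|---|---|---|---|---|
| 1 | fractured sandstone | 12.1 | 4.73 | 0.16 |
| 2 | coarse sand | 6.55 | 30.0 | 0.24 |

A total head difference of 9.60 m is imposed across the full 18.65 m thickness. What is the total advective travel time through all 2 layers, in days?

With flow normal to the layers, continuity requires the same specific discharge q through every layer.
Σ(b_i/K_i) = 12.1/4.73 + 6.55/30.0 = 2.776 d.
q = Δh / Σ(b_i/K_i) = 9.60 / 2.776 = 3.458 m/day.
In each layer the seepage velocity is v_i = q/n_i, so the layer transit time is t_i = b_i·n_i / q:
  layer 1 (fractured sandstone): t_1 = 12.1 × 0.16 / 3.458 = 0.5599 d
  layer 2 (coarse sand): t_2 = 6.55 × 0.24 / 3.458 = 0.4546 d
Total t = Σ t_i = 1.015 days.

1.01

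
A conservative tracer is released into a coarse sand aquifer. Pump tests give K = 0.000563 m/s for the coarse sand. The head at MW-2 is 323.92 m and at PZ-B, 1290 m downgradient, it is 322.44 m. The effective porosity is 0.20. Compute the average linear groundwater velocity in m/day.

0.279

Convert K: 0.000563 m/s × 86400 = 48.64 m/day.
Hydraulic gradient i = (323.92 − 322.44) / 1290 = 1.48 / 1290 = 0.001147.
Darcy flux q = K · i = 48.64 × 0.001147 = 0.05581 m/day.
Seepage velocity v = q / n_e = 0.05581 / 0.20 = 0.2790 m/day.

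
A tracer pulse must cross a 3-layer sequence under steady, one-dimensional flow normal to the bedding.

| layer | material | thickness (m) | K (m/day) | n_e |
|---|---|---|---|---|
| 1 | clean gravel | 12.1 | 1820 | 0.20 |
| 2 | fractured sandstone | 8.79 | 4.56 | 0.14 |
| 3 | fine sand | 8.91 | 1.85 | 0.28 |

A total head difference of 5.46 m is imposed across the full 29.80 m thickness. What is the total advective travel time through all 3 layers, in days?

7.60

With flow normal to the layers, continuity requires the same specific discharge q through every layer.
Σ(b_i/K_i) = 12.1/1820 + 8.79/4.56 + 8.91/1.85 = 6.750 d.
q = Δh / Σ(b_i/K_i) = 5.46 / 6.750 = 0.8088 m/day.
In each layer the seepage velocity is v_i = q/n_i, so the layer transit time is t_i = b_i·n_i / q:
  layer 1 (clean gravel): t_1 = 12.1 × 0.20 / 0.8088 = 2.992 d
  layer 2 (fractured sandstone): t_2 = 8.79 × 0.14 / 0.8088 = 1.521 d
  layer 3 (fine sand): t_3 = 8.91 × 0.28 / 0.8088 = 3.084 d
Total t = Σ t_i = 7.598 days.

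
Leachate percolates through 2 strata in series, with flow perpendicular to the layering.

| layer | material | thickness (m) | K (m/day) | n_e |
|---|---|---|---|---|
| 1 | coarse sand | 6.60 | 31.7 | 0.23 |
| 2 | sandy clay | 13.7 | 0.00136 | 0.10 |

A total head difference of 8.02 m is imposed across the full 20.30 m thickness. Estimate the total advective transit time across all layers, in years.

9.93

With flow normal to the layers, continuity requires the same specific discharge q through every layer.
Σ(b_i/K_i) = 6.60/31.7 + 13.7/0.00136 = 10074 d.
q = Δh / Σ(b_i/K_i) = 8.02 / 10074 = 0.0007961 m/day.
In each layer the seepage velocity is v_i = q/n_i, so the layer transit time is t_i = b_i·n_i / q:
  layer 1 (coarse sand): t_1 = 6.60 × 0.23 / 0.0007961 = 1907 d
  layer 2 (sandy clay): t_2 = 13.7 × 0.10 / 0.0007961 = 1721 d
Total t = Σ t_i = 3628 days = 9.932 years.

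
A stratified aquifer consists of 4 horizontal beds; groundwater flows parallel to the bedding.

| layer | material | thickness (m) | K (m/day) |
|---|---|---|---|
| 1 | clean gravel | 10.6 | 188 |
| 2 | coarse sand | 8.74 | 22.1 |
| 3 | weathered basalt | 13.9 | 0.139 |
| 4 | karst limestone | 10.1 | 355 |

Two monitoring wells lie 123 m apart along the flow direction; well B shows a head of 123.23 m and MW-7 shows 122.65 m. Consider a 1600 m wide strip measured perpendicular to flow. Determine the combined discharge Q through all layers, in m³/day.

43600

Flow is parallel to layering, so each bed carries its own Darcy discharge and the transmissivities add.
Σ(K_i·b_i) = 188×10.6 + 22.1×8.74 + 0.139×13.9 + 355×10.1 = 5773 m²/day.
Hydraulic gradient i = (123.23 − 122.65) / 123 = 0.58 / 123 = 0.004715.
Q = Σ(K_i·b_i) · W · i = 5773 × 1600 × 0.004715 = 43559 m³/day.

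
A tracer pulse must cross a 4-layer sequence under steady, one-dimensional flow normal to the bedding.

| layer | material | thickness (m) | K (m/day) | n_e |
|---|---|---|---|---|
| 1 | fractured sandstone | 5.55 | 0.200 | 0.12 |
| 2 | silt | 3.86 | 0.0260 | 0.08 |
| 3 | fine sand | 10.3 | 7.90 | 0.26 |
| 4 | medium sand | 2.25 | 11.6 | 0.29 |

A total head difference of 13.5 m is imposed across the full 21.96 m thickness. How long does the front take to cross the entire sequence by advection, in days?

With flow normal to the layers, continuity requires the same specific discharge q through every layer.
Σ(b_i/K_i) = 5.55/0.200 + 3.86/0.0260 + 10.3/7.90 + 2.25/11.6 = 177.7 d.
q = Δh / Σ(b_i/K_i) = 13.5 / 177.7 = 0.07597 m/day.
In each layer the seepage velocity is v_i = q/n_i, so the layer transit time is t_i = b_i·n_i / q:
  layer 1 (fractured sandstone): t_1 = 5.55 × 0.12 / 0.07597 = 8.767 d
  layer 2 (silt): t_2 = 3.86 × 0.08 / 0.07597 = 4.065 d
  layer 3 (fine sand): t_3 = 10.3 × 0.26 / 0.07597 = 35.25 d
  layer 4 (medium sand): t_4 = 2.25 × 0.29 / 0.07597 = 8.589 d
Total t = Σ t_i = 56.67 days.

56.7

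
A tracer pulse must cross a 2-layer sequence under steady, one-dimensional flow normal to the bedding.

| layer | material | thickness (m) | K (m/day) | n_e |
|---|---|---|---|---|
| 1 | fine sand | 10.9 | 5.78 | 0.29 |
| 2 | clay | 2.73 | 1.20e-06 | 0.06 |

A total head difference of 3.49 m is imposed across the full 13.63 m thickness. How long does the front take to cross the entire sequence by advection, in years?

With flow normal to the layers, continuity requires the same specific discharge q through every layer.
Σ(b_i/K_i) = 10.9/5.78 + 2.73/1.20e-06 = 2.275e+06 d.
q = Δh / Σ(b_i/K_i) = 3.49 / 2.275e+06 = 1.534e-06 m/day.
In each layer the seepage velocity is v_i = q/n_i, so the layer transit time is t_i = b_i·n_i / q:
  layer 1 (fine sand): t_1 = 10.9 × 0.29 / 1.534e-06 = 2.061e+06 d
  layer 2 (clay): t_2 = 2.73 × 0.06 / 1.534e-06 = 1.068e+05 d
Total t = Σ t_i = 2.167e+06 days = 5934 years.

5930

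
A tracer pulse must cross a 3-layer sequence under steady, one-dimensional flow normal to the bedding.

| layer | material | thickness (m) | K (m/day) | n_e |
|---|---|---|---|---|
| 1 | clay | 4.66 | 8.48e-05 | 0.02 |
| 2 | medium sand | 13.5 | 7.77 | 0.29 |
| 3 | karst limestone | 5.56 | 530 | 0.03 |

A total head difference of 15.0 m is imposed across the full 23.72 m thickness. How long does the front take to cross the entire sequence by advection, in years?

41.9

With flow normal to the layers, continuity requires the same specific discharge q through every layer.
Σ(b_i/K_i) = 4.66/8.48e-05 + 13.5/7.77 + 5.56/530 = 54955 d.
q = Δh / Σ(b_i/K_i) = 15.0 / 54955 = 0.0002730 m/day.
In each layer the seepage velocity is v_i = q/n_i, so the layer transit time is t_i = b_i·n_i / q:
  layer 1 (clay): t_1 = 4.66 × 0.02 / 0.0002730 = 341.5 d
  layer 2 (medium sand): t_2 = 13.5 × 0.29 / 0.0002730 = 14343 d
  layer 3 (karst limestone): t_3 = 5.56 × 0.03 / 0.0002730 = 611.1 d
Total t = Σ t_i = 15296 days = 41.88 years.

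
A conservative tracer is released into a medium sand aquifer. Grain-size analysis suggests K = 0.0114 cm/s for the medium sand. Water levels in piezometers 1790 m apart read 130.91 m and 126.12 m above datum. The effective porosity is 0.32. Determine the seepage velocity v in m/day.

0.0824

Convert K: 0.0114 cm/s × 864 = 9.850 m/day.
Hydraulic gradient i = (130.91 − 126.12) / 1790 = 4.79 / 1790 = 0.002676.
Darcy flux q = K · i = 9.850 × 0.002676 = 0.02636 m/day.
Seepage velocity v = q / n_e = 0.02636 / 0.32 = 0.08237 m/day.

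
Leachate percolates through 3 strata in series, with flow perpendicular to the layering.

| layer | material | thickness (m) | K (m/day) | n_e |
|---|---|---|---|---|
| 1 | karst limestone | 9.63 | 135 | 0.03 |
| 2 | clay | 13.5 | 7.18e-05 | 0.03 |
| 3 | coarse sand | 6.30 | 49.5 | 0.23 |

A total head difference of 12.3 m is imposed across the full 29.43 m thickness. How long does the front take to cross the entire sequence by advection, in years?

With flow normal to the layers, continuity requires the same specific discharge q through every layer.
Σ(b_i/K_i) = 9.63/135 + 13.5/7.18e-05 + 6.30/49.5 = 1.880e+05 d.
q = Δh / Σ(b_i/K_i) = 12.3 / 1.880e+05 = 6.542e-05 m/day.
In each layer the seepage velocity is v_i = q/n_i, so the layer transit time is t_i = b_i·n_i / q:
  layer 1 (karst limestone): t_1 = 9.63 × 0.03 / 6.542e-05 = 4416 d
  layer 2 (clay): t_2 = 13.5 × 0.03 / 6.542e-05 = 6191 d
  layer 3 (coarse sand): t_3 = 6.30 × 0.23 / 6.542e-05 = 22150 d
Total t = Σ t_i = 32757 days = 89.68 years.

89.7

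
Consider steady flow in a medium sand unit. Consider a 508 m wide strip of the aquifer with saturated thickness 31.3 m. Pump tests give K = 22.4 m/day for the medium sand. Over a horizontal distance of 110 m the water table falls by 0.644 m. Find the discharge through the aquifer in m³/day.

Cross-sectional area A = 508 × 31.3 = 15900 m².
Hydraulic gradient i = Δh / L = 0.644 / 110 = 0.005855.
Darcy's law: Q = K · A · i = 22.40 × 15900 × 0.005855 = 2085 m³/day.

2090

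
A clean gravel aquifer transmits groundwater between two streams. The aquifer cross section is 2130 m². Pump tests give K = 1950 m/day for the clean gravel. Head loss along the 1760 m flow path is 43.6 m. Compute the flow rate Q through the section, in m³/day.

Hydraulic gradient i = Δh / L = 43.6 / 1760 = 0.02477.
Darcy's law: Q = K · A · i = 1950 × 2130 × 0.02477 = 1.029e+05 m³/day.

103000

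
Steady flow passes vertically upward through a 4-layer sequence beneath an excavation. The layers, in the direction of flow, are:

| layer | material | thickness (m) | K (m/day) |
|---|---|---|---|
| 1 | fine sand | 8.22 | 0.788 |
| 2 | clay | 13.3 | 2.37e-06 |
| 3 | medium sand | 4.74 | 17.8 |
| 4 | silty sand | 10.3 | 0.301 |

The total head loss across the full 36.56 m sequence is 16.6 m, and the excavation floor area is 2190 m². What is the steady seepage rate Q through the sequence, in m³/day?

0.00648

Flow is perpendicular to layering, so the layers act in series and the equivalent K is the thickness-weighted harmonic mean.
Total thickness L = 8.22 + 13.3 + 4.74 + 10.3 = 36.56 m.
Σ(b_i/K_i) = 8.22/0.788 + 13.3/2.37e-06 + 4.74/17.8 + 10.3/0.301 = 5.612e+06 d.
K_eq = L / Σ(b_i/K_i) = 36.56 / 5.612e+06 = 6.515e-06 m/day.
Q = K_eq · A · (Δh/L) = 6.515e-06 × 2190 × (16.6/36.56) = 0.006478 m³/day.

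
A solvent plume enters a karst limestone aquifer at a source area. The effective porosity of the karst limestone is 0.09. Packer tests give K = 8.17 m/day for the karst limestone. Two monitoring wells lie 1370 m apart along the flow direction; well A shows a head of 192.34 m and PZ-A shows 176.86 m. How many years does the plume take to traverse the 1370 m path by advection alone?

Hydraulic gradient i = (192.34 − 176.86) / 1370 = 15.48 / 1370 = 0.01130.
Darcy flux q = K · i = 8.170 × 0.01130 = 0.09232 m/day.
Seepage velocity v = q / n_e = 0.09232 / 0.09 = 1.026 m/day.
Travel time t = L / v = 1370 / 1.026 = 1336 days = 3.657 years.

3.66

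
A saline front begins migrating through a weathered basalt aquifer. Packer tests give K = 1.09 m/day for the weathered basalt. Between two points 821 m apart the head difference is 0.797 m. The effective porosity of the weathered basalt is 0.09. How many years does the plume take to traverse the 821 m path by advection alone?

Hydraulic gradient i = Δh / L = 0.797 / 821 = 0.0009708.
Darcy flux q = K · i = 1.090 × 0.0009708 = 0.001058 m/day.
Seepage velocity v = q / n_e = 0.001058 / 0.09 = 0.01176 m/day.
Travel time t = L / v = 821 / 0.01176 = 69830 days = 191.2 years.

191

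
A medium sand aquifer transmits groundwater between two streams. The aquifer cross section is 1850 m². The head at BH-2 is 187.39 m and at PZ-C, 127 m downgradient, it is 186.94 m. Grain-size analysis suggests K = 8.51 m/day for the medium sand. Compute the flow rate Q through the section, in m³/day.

Hydraulic gradient i = (187.39 − 186.94) / 127 = 0.45 / 127 = 0.003543.
Darcy's law: Q = K · A · i = 8.510 × 1850 × 0.003543 = 55.78 m³/day.

55.8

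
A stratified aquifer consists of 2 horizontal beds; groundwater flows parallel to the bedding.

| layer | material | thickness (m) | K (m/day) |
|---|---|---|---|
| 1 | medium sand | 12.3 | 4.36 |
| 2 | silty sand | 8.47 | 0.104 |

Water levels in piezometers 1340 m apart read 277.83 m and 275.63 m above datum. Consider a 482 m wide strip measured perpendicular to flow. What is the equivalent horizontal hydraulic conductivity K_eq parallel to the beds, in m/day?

2.62

Flow is parallel to layering, so each bed carries its own Darcy discharge and the transmissivities add.
Σ(K_i·b_i) = 4.36×12.3 + 0.104×8.47 = 54.51 m²/day.
Total thickness b = 20.77 m, so K_eq = Σ(K_i·b_i)/b = 2.624 m/day.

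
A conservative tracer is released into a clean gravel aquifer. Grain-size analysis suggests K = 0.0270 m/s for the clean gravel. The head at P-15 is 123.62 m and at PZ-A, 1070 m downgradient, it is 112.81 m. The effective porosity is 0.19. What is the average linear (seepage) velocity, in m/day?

Convert K: 0.0270 m/s × 86400 = 2333 m/day.
Hydraulic gradient i = (123.62 − 112.81) / 1070 = 10.81 / 1070 = 0.01010.
Darcy flux q = K · i = 2333 × 0.01010 = 23.57 m/day.
Seepage velocity v = q / n_e = 23.57 / 0.19 = 124.0 m/day.

124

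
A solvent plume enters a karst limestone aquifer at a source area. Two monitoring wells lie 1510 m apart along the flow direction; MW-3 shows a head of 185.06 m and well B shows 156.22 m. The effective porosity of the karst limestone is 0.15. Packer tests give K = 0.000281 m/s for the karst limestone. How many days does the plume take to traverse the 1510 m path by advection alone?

Convert K: 0.000281 m/s × 86400 = 24.28 m/day.
Hydraulic gradient i = (185.06 − 156.22) / 1510 = 28.84 / 1510 = 0.01910.
Darcy flux q = K · i = 24.28 × 0.01910 = 0.4637 m/day.
Seepage velocity v = q / n_e = 0.4637 / 0.15 = 3.091 m/day.
Travel time t = L / v = 1510 / 3.091 = 488.5 days.

488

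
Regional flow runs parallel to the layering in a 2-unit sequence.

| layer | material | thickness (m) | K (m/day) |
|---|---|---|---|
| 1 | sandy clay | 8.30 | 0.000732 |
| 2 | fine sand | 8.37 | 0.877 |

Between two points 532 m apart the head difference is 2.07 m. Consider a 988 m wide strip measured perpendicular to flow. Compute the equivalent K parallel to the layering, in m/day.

Flow is parallel to layering, so each bed carries its own Darcy discharge and the transmissivities add.
Σ(K_i·b_i) = 0.000732×8.30 + 0.877×8.37 = 7.347 m²/day.
Total thickness b = 16.67 m, so K_eq = Σ(K_i·b_i)/b = 0.4407 m/day.

0.441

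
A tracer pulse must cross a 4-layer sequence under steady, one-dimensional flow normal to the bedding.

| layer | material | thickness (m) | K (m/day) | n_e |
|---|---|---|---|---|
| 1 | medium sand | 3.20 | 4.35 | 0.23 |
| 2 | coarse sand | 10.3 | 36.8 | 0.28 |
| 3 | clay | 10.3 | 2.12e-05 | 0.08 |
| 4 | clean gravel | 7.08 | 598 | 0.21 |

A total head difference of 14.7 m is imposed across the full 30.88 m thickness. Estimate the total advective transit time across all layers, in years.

537

With flow normal to the layers, continuity requires the same specific discharge q through every layer.
Σ(b_i/K_i) = 3.20/4.35 + 10.3/36.8 + 10.3/2.12e-05 + 7.08/598 = 4.859e+05 d.
q = Δh / Σ(b_i/K_i) = 14.7 / 4.859e+05 = 3.026e-05 m/day.
In each layer the seepage velocity is v_i = q/n_i, so the layer transit time is t_i = b_i·n_i / q:
  layer 1 (medium sand): t_1 = 3.20 × 0.23 / 3.026e-05 = 24326 d
  layer 2 (coarse sand): t_2 = 10.3 × 0.28 / 3.026e-05 = 95319 d
  layer 3 (clay): t_3 = 10.3 × 0.08 / 3.026e-05 = 27234 d
  layer 4 (clean gravel): t_4 = 7.08 × 0.21 / 3.026e-05 = 49140 d
Total t = Σ t_i = 1.960e+05 days = 536.7 years.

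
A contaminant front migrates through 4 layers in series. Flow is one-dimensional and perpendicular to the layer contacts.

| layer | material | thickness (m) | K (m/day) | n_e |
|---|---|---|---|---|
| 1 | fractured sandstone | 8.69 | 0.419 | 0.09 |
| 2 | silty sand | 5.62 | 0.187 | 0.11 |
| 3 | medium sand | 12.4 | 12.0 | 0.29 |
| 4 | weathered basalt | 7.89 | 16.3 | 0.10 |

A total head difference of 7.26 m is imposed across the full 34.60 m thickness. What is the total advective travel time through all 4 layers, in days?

With flow normal to the layers, continuity requires the same specific discharge q through every layer.
Σ(b_i/K_i) = 8.69/0.419 + 5.62/0.187 + 12.4/12.0 + 7.89/16.3 = 52.31 d.
q = Δh / Σ(b_i/K_i) = 7.26 / 52.31 = 0.1388 m/day.
In each layer the seepage velocity is v_i = q/n_i, so the layer transit time is t_i = b_i·n_i / q:
  layer 1 (fractured sandstone): t_1 = 8.69 × 0.09 / 0.1388 = 5.635 d
  layer 2 (silty sand): t_2 = 5.62 × 0.11 / 0.1388 = 4.454 d
  layer 3 (medium sand): t_3 = 12.4 × 0.29 / 0.1388 = 25.91 d
  layer 4 (weathered basalt): t_4 = 7.89 × 0.10 / 0.1388 = 5.685 d
Total t = Σ t_i = 41.69 days.

41.7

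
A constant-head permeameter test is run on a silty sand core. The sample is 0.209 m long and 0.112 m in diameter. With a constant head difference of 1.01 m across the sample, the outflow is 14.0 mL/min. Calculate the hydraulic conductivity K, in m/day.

Cross-sectional area A = π·(d/2)² = π × (0.112/2)² = 0.009852 m².
Convert discharge: 14.0 mL/min = 2.333e-07 m³/s.
Darcy's law rearranged: K = Q·L / (A·Δh) = 2.333e-07 × 0.209 / (0.009852 × 1.01) = 4.901e-06 m/s = 0.4234 m/day.

0.423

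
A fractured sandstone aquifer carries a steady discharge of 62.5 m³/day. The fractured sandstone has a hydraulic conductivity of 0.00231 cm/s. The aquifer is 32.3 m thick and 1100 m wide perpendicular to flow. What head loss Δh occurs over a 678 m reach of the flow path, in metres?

Convert K: 0.00231 cm/s × 864 = 1.996 m/day.
Cross-sectional area A = 1100 × 32.3 = 35530 m².
From Q = K·A·i, i = Q / (K·A) = 62.5 / (1.996 × 35530) = 0.0008814.
Head loss Δh = i · L = 0.0008814 × 678 = 0.5976 m.

0.598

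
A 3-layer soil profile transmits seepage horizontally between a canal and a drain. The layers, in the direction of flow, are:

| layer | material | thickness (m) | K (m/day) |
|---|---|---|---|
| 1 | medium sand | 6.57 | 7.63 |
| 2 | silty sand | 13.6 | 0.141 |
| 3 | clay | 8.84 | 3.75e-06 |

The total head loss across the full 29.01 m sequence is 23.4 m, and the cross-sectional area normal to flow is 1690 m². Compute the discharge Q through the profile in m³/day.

Flow is perpendicular to layering, so the layers act in series and the equivalent K is the thickness-weighted harmonic mean.
Total thickness L = 6.57 + 13.6 + 8.84 = 29.01 m.
Σ(b_i/K_i) = 6.57/7.63 + 13.6/0.141 + 8.84/3.75e-06 = 2.357e+06 d.
K_eq = L / Σ(b_i/K_i) = 29.01 / 2.357e+06 = 1.231e-05 m/day.
Q = K_eq · A · (Δh/L) = 1.231e-05 × 1690 × (23.4/29.01) = 0.01678 m³/day.

0.0168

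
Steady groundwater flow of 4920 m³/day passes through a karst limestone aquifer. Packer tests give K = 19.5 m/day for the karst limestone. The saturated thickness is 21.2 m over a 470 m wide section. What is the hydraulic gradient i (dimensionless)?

0.0253

Cross-sectional area A = 470 × 21.2 = 9964 m².
From Q = K·A·i, i = Q / (K·A) = 4920 / (19.50 × 9964) = 0.02532.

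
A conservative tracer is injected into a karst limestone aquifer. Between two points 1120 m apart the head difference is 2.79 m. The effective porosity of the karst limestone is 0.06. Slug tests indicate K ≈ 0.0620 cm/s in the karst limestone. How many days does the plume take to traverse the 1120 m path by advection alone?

504

Convert K: 0.0620 cm/s × 864 = 53.57 m/day.
Hydraulic gradient i = Δh / L = 2.79 / 1120 = 0.002491.
Darcy flux q = K · i = 53.57 × 0.002491 = 0.1334 m/day.
Seepage velocity v = q / n_e = 0.1334 / 0.06 = 2.224 m/day.
Travel time t = L / v = 1120 / 2.224 = 503.6 days.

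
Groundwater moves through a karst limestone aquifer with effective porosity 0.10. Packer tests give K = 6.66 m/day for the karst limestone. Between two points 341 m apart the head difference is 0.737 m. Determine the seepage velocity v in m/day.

0.144

Hydraulic gradient i = Δh / L = 0.737 / 341 = 0.002161.
Darcy flux q = K · i = 6.660 × 0.002161 = 0.01439 m/day.
Seepage velocity v = q / n_e = 0.01439 / 0.10 = 0.1439 m/day.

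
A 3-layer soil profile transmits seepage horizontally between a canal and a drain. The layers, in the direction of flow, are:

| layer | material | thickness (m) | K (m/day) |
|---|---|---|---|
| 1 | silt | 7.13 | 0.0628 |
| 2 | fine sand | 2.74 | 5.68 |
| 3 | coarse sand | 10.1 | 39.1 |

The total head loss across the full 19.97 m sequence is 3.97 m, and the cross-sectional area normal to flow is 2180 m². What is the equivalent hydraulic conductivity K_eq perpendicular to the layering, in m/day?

0.175

Flow is perpendicular to layering, so the layers act in series and the equivalent K is the thickness-weighted harmonic mean.
Total thickness L = 7.13 + 2.74 + 10.1 = 19.97 m.
Σ(b_i/K_i) = 7.13/0.0628 + 2.74/5.68 + 10.1/39.1 = 114.3 d.
K_eq = L / Σ(b_i/K_i) = 19.97 / 114.3 = 0.1748 m/day.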